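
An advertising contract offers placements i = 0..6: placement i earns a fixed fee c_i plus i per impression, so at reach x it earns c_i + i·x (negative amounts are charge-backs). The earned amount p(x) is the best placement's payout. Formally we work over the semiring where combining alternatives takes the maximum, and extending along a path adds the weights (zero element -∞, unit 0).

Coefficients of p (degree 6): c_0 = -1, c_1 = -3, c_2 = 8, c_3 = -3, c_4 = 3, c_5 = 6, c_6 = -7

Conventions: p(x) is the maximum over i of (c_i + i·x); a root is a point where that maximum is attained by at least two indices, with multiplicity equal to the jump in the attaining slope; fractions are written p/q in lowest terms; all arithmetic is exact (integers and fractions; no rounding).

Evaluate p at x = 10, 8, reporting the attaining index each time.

p(10) = max(-1+0·10=-1, -3+1·10=7, 8+2·10=28, -3+3·10=27, 3+4·10=43, 6+5·10=56, -7+6·10=53) = 56 (attained by i=5)
p(8) = max(-1+0·8=-1, -3+1·8=5, 8+2·8=24, -3+3·8=21, 3+4·8=35, 6+5·8=46, -7+6·8=41) = 46 (attained by i=5)
Answer: p(10) = 56; p(8) = 46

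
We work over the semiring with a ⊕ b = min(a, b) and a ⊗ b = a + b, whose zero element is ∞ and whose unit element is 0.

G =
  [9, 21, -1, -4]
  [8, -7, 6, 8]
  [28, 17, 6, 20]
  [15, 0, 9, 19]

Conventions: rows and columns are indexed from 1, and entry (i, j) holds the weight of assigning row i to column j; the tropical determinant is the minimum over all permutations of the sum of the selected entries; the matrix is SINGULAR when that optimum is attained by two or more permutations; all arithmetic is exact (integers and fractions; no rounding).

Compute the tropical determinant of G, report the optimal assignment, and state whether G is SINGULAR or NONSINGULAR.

σ = (1, 2, 3, 4): 9 + (-7) + 6 + 19 = 27
σ = (1, 2, 4, 3): 9 + (-7) + 20 + 9 = 31
σ = (1, 3, 2, 4): 9 + 6 + 17 + 19 = 51
σ = (1, 3, 4, 2): 9 + 6 + 20 + 0 = 35
σ = (1, 4, 2, 3): 9 + 8 + 17 + 9 = 43
σ = (1, 4, 3, 2): 9 + 8 + 6 + 0 = 23
σ = (2, 1, 3, 4): 21 + 8 + 6 + 19 = 54
σ = (2, 1, 4, 3): 21 + 8 + 20 + 9 = 58
σ = (2, 3, 1, 4): 21 + 6 + 28 + 19 = 74
σ = (2, 3, 4, 1): 21 + 6 + 20 + 15 = 62
σ = (2, 4, 1, 3): 21 + 8 + 28 + 9 = 66
σ = (2, 4, 3, 1): 21 + 8 + 6 + 15 = 50
σ = (3, 1, 2, 4): (-1) + 8 + 17 + 19 = 43
σ = (3, 1, 4, 2): (-1) + 8 + 20 + 0 = 27
σ = (3, 2, 1, 4): (-1) + (-7) + 28 + 19 = 39
σ = (3, 2, 4, 1): (-1) + (-7) + 20 + 15 = 27
σ = (3, 4, 1, 2): (-1) + 8 + 28 + 0 = 35
σ = (3, 4, 2, 1): (-1) + 8 + 17 + 15 = 39
σ = (4, 1, 2, 3): (-4) + 8 + 17 + 9 = 30
σ = (4, 1, 3, 2): (-4) + 8 + 6 + 0 = 10
σ = (4, 2, 1, 3): (-4) + (-7) + 28 + 9 = 26
σ = (4, 2, 3, 1): (-4) + (-7) + 6 + 15 = 10
σ = (4, 3, 1, 2): (-4) + 6 + 28 + 0 = 30
σ = (4, 3, 2, 1): (-4) + 6 + 17 + 15 = 34
Optimal value attained by: σ = (4, 1, 3, 2).
Answer: det⊕(G) = 10; verdict: SINGULAR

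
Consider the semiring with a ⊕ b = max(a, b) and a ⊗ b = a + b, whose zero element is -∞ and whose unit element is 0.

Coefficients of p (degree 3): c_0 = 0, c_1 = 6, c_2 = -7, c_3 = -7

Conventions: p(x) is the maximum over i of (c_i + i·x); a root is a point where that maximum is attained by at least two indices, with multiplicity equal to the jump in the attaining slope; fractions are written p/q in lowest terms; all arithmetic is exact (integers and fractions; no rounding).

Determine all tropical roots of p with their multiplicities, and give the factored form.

hull edge (i=0, c=0) to (i=1, c=6): slope 6, span 1
hull edge (i=1, c=6) to (i=3, c=-7): slope -13/2, span 2
Factored form: p(x) = -7 ⊗ (x ⊕ (-6)) ⊗ (x ⊕ 13/2) ⊗ (x ⊕ 13/2)
Answer: roots = -6 (mult 1), 13/2 (mult 2)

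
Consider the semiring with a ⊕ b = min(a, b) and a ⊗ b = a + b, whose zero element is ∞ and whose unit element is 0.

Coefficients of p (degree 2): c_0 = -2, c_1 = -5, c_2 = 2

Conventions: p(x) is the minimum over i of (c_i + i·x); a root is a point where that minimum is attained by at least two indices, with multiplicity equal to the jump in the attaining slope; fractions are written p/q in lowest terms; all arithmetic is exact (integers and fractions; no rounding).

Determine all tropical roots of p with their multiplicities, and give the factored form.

hull edge (i=0, c=-2) to (i=1, c=-5): slope -3, span 1
hull edge (i=1, c=-5) to (i=2, c=2): slope 7, span 1
Factored form: p(x) = 2 ⊗ (x ⊕ (-7)) ⊗ (x ⊕ 3)
Answer: roots = -7 (mult 1), 3 (mult 1)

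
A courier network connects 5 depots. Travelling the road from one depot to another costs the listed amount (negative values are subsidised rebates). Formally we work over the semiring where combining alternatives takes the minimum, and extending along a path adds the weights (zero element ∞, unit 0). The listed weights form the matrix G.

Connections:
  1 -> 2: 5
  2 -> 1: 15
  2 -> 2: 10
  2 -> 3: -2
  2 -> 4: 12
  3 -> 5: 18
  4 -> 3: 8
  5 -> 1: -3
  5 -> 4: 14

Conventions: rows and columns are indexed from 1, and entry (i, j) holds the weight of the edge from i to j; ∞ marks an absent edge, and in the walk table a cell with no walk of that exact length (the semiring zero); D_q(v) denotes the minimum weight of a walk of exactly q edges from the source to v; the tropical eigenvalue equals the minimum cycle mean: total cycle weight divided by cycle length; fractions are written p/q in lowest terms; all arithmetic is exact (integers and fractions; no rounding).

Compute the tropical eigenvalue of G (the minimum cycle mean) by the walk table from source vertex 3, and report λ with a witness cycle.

q=0: [∞, ∞, 0, ∞, ∞]
q=1: [∞, ∞, ∞, ∞, 18]
q=2: [15, ∞, ∞, 32, ∞]
q=3: [∞, 20, 40, ∞, ∞]
q=4: [35, 30, 18, 32, 58]
q=5: [45, 40, 28, 42, 36]
Optimal cycle mean attained by: cycle 1->2->3->5->1, total 5 + (-2) + 18 + (-3), length 4.
Answer: λ = 9/2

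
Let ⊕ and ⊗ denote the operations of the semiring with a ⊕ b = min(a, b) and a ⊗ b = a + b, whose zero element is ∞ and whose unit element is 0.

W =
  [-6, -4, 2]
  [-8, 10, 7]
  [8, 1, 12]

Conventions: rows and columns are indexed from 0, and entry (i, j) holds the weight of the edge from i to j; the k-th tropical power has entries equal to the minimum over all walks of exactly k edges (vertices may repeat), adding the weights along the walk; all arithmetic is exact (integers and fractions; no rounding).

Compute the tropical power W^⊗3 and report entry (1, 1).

W^⊗2:
  [-12, -10, -4]
  [-14, -12, -6]
  [-7, 4, 8]
W^⊗3:
  [-18, -16, -10]
  [-20, -18, -12]
  [-13, -11, -5]
Key observation: the optimum is the walk 1->0->0->1, with weight (-8) + (-6) + (-4) = -18.
Optimal value attained by: walk 1->0->0->1.
Answer: (W^⊗3)[1][1] = -18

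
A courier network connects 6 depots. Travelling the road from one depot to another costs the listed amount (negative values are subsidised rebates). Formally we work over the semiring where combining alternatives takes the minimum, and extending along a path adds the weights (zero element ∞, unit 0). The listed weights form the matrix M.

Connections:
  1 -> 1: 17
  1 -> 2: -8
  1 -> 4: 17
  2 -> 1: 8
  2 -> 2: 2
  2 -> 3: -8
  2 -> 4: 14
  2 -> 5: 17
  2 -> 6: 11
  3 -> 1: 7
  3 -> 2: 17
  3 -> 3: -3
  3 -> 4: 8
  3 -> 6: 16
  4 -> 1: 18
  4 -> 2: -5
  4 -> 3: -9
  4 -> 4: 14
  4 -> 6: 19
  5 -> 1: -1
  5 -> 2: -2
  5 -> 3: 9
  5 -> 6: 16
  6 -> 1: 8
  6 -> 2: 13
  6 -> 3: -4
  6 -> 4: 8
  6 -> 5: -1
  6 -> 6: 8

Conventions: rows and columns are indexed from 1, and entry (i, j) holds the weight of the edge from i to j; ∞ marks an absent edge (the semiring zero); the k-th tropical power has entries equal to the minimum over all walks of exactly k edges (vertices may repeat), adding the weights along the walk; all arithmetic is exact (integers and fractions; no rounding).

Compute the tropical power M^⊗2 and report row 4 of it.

M^⊗2:
  [0, -6, -16, 6, 9, 3]
  [-1, 0, -11, 0, 10, 8]
  [4, -1, -6, 5, 15, 13]
  [-2, -3, -13, -1, 12, 6]
  [6, -9, -10, 12, 15, 9]
  [-2, -3, -7, 4, 7, 12]
Answer: row 4 of M^⊗2 = [-2, -3, -13, -1, 12, 6]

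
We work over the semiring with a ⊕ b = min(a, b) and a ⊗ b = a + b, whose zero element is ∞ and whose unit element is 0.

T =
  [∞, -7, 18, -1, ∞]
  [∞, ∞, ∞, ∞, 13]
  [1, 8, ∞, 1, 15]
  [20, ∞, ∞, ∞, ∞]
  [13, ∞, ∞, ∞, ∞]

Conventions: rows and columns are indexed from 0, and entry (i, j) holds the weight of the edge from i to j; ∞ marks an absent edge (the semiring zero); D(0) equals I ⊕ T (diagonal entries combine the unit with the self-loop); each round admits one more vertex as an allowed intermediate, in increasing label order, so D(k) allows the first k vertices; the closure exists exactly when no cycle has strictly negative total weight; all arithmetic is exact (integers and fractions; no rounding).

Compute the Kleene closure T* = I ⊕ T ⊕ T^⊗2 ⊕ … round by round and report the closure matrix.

D(0):
  [0, -7, 18, -1, ∞]
  [∞, 0, ∞, ∞, 13]
  [1, 8, 0, 1, 15]
  [20, ∞, ∞, 0, ∞]
  [13, ∞, ∞, ∞, 0]
D(1):
  [0, -7, 18, -1, ∞]
  [∞, 0, ∞, ∞, 13]
  [1, -6, 0, 0, 15]
  [20, 13, 38, 0, ∞]
  [13, 6, 31, 12, 0]
D(2):
  [0, -7, 18, -1, 6]
  [∞, 0, ∞, ∞, 13]
  [1, -6, 0, 0, 7]
  [20, 13, 38, 0, 26]
  [13, 6, 31, 12, 0]
D(3):
  [0, -7, 18, -1, 6]
  [∞, 0, ∞, ∞, 13]
  [1, -6, 0, 0, 7]
  [20, 13, 38, 0, 26]
  [13, 6, 31, 12, 0]
D(4):
  [0, -7, 18, -1, 6]
  [∞, 0, ∞, ∞, 13]
  [1, -6, 0, 0, 7]
  [20, 13, 38, 0, 26]
  [13, 6, 31, 12, 0]
D(5):
  [0, -7, 18, -1, 6]
  [26, 0, 44, 25, 13]
  [1, -6, 0, 0, 7]
  [20, 13, 38, 0, 26]
  [13, 6, 31, 12, 0]
Answer: T* = [[0, -7, 18, -1, 6], [26, 0, 44, 25, 13], [1, -6, 0, 0, 7], [20, 13, 38, 0, 26], [13, 6, 31, 12, 0]]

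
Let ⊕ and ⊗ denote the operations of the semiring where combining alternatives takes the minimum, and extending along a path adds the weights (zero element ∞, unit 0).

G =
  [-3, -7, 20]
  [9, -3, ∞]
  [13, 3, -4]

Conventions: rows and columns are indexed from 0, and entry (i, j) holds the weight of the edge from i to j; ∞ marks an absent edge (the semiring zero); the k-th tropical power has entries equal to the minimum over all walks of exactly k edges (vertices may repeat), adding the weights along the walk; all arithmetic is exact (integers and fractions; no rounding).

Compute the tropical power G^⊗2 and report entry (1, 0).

G^⊗2:
  [-6, -10, 16]
  [6, -6, 29]
  [9, -1, -8]
Key observation: the optimum is the walk 1->0->0, with weight 9 + (-3) = 6.
Optimal value attained by: walk 1->0->0.
Answer: (G^⊗2)[1][0] = 6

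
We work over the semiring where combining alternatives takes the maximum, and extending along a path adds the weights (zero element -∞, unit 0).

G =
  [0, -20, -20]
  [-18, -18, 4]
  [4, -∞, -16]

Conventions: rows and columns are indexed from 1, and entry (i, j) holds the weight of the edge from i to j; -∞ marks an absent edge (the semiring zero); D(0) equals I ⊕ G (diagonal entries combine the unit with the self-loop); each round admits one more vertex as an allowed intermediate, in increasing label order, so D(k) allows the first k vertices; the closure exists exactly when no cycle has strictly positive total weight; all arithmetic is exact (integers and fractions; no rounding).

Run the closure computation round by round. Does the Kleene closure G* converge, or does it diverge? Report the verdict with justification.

D(0):
  [0, -20, -20]
  [-18, 0, 4]
  [4, -∞, 0]
D(1):
  [0, -20, -20]
  [-18, 0, 4]
  [4, -16, 0]
D(2):
  [0, -20, -16]
  [-18, 0, 4]
  [4, -16, 0]
D(3):
  [0, -20, -16]
  [8, 0, 4]
  [4, -16, 0]
Key observation: every diagonal entry stays at the unit through all rounds, so no improving cycle exists.
Answer: CONVERGES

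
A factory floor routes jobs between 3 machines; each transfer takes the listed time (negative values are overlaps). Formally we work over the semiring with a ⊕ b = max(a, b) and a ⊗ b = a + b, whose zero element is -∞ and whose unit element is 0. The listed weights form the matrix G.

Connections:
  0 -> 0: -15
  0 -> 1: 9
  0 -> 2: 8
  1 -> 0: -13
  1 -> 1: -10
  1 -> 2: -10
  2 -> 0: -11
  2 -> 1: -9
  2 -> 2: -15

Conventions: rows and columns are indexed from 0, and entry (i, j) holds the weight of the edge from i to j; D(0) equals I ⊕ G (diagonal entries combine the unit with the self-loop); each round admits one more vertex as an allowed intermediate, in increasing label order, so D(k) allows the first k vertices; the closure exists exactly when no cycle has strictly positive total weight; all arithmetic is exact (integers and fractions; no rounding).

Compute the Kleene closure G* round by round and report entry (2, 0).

D(0):
  [0, 9, 8]
  [-13, 0, -10]
  [-11, -9, 0]
D(1):
  [0, 9, 8]
  [-13, 0, -5]
  [-11, -2, 0]
D(2):
  [0, 9, 8]
  [-13, 0, -5]
  [-11, -2, 0]
D(3):
  [0, 9, 8]
  [-13, 0, -5]
  [-11, -2, 0]
Answer: G*[2][0] = -11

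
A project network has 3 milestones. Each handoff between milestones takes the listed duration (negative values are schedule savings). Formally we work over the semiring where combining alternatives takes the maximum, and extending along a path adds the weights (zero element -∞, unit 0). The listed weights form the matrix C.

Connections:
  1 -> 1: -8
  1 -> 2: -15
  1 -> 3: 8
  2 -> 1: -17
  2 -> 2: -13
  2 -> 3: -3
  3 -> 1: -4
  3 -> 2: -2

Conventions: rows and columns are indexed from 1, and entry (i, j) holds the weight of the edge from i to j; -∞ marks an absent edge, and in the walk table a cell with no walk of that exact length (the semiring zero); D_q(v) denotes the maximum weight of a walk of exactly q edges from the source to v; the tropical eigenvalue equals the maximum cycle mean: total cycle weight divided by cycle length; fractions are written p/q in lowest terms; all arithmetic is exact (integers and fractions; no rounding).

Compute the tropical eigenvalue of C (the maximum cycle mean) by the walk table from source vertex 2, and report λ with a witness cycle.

q=0: [-∞, 0, -∞]
q=1: [-17, -13, -3]
q=2: [-7, -5, -9]
q=3: [-13, -11, 1]
Optimal cycle mean attained by: cycle 1->3->1, total 8 + (-4), length 2.
Answer: λ = 2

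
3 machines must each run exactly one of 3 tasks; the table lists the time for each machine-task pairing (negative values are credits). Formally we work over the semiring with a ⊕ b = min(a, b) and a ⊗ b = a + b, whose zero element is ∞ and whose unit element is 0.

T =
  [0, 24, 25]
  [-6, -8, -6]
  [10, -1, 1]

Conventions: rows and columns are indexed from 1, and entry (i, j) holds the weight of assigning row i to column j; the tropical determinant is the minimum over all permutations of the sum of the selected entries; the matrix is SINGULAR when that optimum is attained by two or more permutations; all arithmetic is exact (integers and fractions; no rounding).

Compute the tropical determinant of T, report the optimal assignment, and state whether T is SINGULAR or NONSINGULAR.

σ = (1, 2, 3): 0 + (-8) + 1 = -7
σ = (1, 3, 2): 0 + (-6) + (-1) = -7
σ = (2, 1, 3): 24 + (-6) + 1 = 19
σ = (2, 3, 1): 24 + (-6) + 10 = 28
σ = (3, 1, 2): 25 + (-6) + (-1) = 18
σ = (3, 2, 1): 25 + (-8) + 10 = 27
Optimal value attained by: σ = (1, 2, 3).
Answer: det⊕(T) = -7; verdict: SINGULAR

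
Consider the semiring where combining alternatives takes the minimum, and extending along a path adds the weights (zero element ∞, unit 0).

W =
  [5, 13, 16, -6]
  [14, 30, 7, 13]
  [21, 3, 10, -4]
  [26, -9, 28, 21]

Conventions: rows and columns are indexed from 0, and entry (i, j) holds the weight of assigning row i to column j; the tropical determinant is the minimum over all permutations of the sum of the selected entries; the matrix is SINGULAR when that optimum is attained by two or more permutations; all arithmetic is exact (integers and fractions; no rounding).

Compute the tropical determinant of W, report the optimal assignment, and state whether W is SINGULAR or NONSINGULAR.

σ = (0, 1, 2, 3): 5 + 30 + 10 + 21 = 66
σ = (0, 1, 3, 2): 5 + 30 + (-4) + 28 = 59
σ = (0, 2, 1, 3): 5 + 7 + 3 + 21 = 36
σ = (0, 2, 3, 1): 5 + 7 + (-4) + (-9) = -1
σ = (0, 3, 1, 2): 5 + 13 + 3 + 28 = 49
σ = (0, 3, 2, 1): 5 + 13 + 10 + (-9) = 19
σ = (1, 0, 2, 3): 13 + 14 + 10 + 21 = 58
σ = (1, 0, 3, 2): 13 + 14 + (-4) + 28 = 51
σ = (1, 2, 0, 3): 13 + 7 + 21 + 21 = 62
σ = (1, 2, 3, 0): 13 + 7 + (-4) + 26 = 42
σ = (1, 3, 0, 2): 13 + 13 + 21 + 28 = 75
σ = (1, 3, 2, 0): 13 + 13 + 10 + 26 = 62
σ = (2, 0, 1, 3): 16 + 14 + 3 + 21 = 54
σ = (2, 0, 3, 1): 16 + 14 + (-4) + (-9) = 17
σ = (2, 1, 0, 3): 16 + 30 + 21 + 21 = 88
σ = (2, 1, 3, 0): 16 + 30 + (-4) + 26 = 68
σ = (2, 3, 0, 1): 16 + 13 + 21 + (-9) = 41
σ = (2, 3, 1, 0): 16 + 13 + 3 + 26 = 58
σ = (3, 0, 1, 2): (-6) + 14 + 3 + 28 = 39
σ = (3, 0, 2, 1): (-6) + 14 + 10 + (-9) = 9
σ = (3, 1, 0, 2): (-6) + 30 + 21 + 28 = 73
σ = (3, 1, 2, 0): (-6) + 30 + 10 + 26 = 60
σ = (3, 2, 0, 1): (-6) + 7 + 21 + (-9) = 13
σ = (3, 2, 1, 0): (-6) + 7 + 3 + 26 = 30
Optimal value attained by: σ = (0, 2, 3, 1).
Answer: det⊕(W) = -1; verdict: NONSINGULAR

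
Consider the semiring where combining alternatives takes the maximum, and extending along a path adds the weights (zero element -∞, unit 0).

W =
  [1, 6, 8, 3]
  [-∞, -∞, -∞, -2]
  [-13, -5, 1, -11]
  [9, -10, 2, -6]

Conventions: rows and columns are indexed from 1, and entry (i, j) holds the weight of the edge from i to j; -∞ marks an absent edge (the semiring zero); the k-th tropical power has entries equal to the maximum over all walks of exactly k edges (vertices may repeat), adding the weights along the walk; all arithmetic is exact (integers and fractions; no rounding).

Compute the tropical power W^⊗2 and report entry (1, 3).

W^⊗2:
  [12, 7, 9, 4]
  [7, -12, 0, -8]
  [-2, -4, 2, -7]
  [10, 15, 17, 12]
Key observation: the optimum is the walk 1->1->3, with weight 1 + 8 = 9.
Optimal value attained by: walk 1->1->3.
Answer: (W^⊗2)[1][3] = 9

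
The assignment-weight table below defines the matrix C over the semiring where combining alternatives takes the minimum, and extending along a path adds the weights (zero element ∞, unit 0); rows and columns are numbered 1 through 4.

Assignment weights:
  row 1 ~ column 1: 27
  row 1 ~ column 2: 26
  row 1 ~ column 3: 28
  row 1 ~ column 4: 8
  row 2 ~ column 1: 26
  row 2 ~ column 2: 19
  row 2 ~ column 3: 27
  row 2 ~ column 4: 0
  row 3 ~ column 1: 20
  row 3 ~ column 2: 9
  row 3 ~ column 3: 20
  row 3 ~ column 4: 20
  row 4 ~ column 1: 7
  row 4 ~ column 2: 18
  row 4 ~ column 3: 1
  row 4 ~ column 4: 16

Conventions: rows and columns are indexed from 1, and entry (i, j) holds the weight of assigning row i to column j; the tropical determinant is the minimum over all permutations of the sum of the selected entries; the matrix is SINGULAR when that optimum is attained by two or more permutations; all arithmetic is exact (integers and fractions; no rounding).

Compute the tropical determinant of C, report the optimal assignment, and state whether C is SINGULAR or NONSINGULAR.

σ = (1, 2, 3, 4): 27 + 19 + 20 + 16 = 82
σ = (1, 2, 4, 3): 27 + 19 + 20 + 1 = 67
σ = (1, 3, 2, 4): 27 + 27 + 9 + 16 = 79
σ = (1, 3, 4, 2): 27 + 27 + 20 + 18 = 92
σ = (1, 4, 2, 3): 27 + 0 + 9 + 1 = 37
σ = (1, 4, 3, 2): 27 + 0 + 20 + 18 = 65
σ = (2, 1, 3, 4): 26 + 26 + 20 + 16 = 88
σ = (2, 1, 4, 3): 26 + 26 + 20 + 1 = 73
σ = (2, 3, 1, 4): 26 + 27 + 20 + 16 = 89
σ = (2, 3, 4, 1): 26 + 27 + 20 + 7 = 80
σ = (2, 4, 1, 3): 26 + 0 + 20 + 1 = 47
σ = (2, 4, 3, 1): 26 + 0 + 20 + 7 = 53
σ = (3, 1, 2, 4): 28 + 26 + 9 + 16 = 79
σ = (3, 1, 4, 2): 28 + 26 + 20 + 18 = 92
σ = (3, 2, 1, 4): 28 + 19 + 20 + 16 = 83
σ = (3, 2, 4, 1): 28 + 19 + 20 + 7 = 74
σ = (3, 4, 1, 2): 28 + 0 + 20 + 18 = 66
σ = (3, 4, 2, 1): 28 + 0 + 9 + 7 = 44
σ = (4, 1, 2, 3): 8 + 26 + 9 + 1 = 44
σ = (4, 1, 3, 2): 8 + 26 + 20 + 18 = 72
σ = (4, 2, 1, 3): 8 + 19 + 20 + 1 = 48
σ = (4, 2, 3, 1): 8 + 19 + 20 + 7 = 54
σ = (4, 3, 1, 2): 8 + 27 + 20 + 18 = 73
σ = (4, 3, 2, 1): 8 + 27 + 9 + 7 = 51
Optimal value attained by: σ = (1, 4, 2, 3).
Answer: det⊕(C) = 37; verdict: NONSINGULAR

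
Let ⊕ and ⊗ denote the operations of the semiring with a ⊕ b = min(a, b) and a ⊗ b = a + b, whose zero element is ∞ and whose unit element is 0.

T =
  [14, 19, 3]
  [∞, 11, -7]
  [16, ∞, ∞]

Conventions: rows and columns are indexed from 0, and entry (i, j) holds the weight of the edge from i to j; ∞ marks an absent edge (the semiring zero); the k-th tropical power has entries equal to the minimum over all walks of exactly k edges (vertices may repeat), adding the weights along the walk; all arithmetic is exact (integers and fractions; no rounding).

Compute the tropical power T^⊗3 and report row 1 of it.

T^⊗2:
  [19, 30, 12]
  [9, 22, 4]
  [30, 35, 19]
T^⊗3:
  [28, 38, 22]
  [20, 28, 12]
  [35, 46, 28]
Answer: row 1 of T^⊗3 = [20, 28, 12]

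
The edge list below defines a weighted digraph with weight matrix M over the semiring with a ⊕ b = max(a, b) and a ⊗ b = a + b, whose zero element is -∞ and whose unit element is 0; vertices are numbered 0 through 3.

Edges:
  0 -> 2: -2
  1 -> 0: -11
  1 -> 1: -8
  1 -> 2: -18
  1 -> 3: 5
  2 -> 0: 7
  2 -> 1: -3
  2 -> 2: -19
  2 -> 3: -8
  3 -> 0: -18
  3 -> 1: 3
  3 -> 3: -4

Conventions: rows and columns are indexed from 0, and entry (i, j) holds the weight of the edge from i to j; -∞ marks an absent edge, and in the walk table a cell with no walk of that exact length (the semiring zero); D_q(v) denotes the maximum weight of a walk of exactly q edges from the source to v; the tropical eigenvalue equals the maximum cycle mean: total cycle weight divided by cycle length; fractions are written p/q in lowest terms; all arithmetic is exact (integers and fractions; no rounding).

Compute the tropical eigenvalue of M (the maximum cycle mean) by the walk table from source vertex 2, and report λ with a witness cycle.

q=0: [-∞, -∞, 0, -∞]
q=1: [7, -3, -19, -8]
q=2: [-12, -5, 5, 2]
q=3: [12, 5, -14, 0]
q=4: [-6, 3, 10, 10]
Optimal cycle mean attained by: cycle 1->3->1, total 5 + 3, length 2.
Answer: λ = 4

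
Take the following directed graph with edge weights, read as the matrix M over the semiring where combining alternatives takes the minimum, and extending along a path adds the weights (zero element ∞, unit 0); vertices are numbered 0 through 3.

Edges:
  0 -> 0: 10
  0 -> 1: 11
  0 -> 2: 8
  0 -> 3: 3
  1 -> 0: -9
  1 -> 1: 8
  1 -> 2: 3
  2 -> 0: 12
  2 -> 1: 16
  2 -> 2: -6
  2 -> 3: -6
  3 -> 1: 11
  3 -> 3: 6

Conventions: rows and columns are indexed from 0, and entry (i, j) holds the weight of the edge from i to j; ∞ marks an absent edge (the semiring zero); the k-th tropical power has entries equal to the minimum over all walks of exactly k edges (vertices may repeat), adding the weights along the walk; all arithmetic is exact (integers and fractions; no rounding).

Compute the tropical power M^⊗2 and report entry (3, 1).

M^⊗2:
  [2, 14, 2, 2]
  [-1, 2, -3, -6]
  [6, 5, -12, -12]
  [2, 17, 14, 12]
Key observation: the optimum is the walk 3->3->1, with weight 6 + 11 = 17.
Optimal value attained by: walk 3->3->1.
Answer: (M^⊗2)[3][1] = 17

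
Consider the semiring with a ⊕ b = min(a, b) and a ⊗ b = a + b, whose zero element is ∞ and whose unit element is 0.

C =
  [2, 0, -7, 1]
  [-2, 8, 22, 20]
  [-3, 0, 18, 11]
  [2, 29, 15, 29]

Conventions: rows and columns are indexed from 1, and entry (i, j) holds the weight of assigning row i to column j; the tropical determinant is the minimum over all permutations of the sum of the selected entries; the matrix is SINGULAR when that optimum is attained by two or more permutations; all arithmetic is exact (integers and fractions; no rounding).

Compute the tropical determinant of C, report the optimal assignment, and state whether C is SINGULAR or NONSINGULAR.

σ = (1, 2, 3, 4): 2 + 8 + 18 + 29 = 57
σ = (1, 2, 4, 3): 2 + 8 + 11 + 15 = 36
σ = (1, 3, 2, 4): 2 + 22 + 0 + 29 = 53
σ = (1, 3, 4, 2): 2 + 22 + 11 + 29 = 64
σ = (1, 4, 2, 3): 2 + 20 + 0 + 15 = 37
σ = (1, 4, 3, 2): 2 + 20 + 18 + 29 = 69
σ = (2, 1, 3, 4): 0 + (-2) + 18 + 29 = 45
σ = (2, 1, 4, 3): 0 + (-2) + 11 + 15 = 24
σ = (2, 3, 1, 4): 0 + 22 + (-3) + 29 = 48
σ = (2, 3, 4, 1): 0 + 22 + 11 + 2 = 35
σ = (2, 4, 1, 3): 0 + 20 + (-3) + 15 = 32
σ = (2, 4, 3, 1): 0 + 20 + 18 + 2 = 40
σ = (3, 1, 2, 4): (-7) + (-2) + 0 + 29 = 20
σ = (3, 1, 4, 2): (-7) + (-2) + 11 + 29 = 31
σ = (3, 2, 1, 4): (-7) + 8 + (-3) + 29 = 27
σ = (3, 2, 4, 1): (-7) + 8 + 11 + 2 = 14
σ = (3, 4, 1, 2): (-7) + 20 + (-3) + 29 = 39
σ = (3, 4, 2, 1): (-7) + 20 + 0 + 2 = 15
σ = (4, 1, 2, 3): 1 + (-2) + 0 + 15 = 14
σ = (4, 1, 3, 2): 1 + (-2) + 18 + 29 = 46
σ = (4, 2, 1, 3): 1 + 8 + (-3) + 15 = 21
σ = (4, 2, 3, 1): 1 + 8 + 18 + 2 = 29
σ = (4, 3, 1, 2): 1 + 22 + (-3) + 29 = 49
σ = (4, 3, 2, 1): 1 + 22 + 0 + 2 = 25
Optimal value attained by: σ = (3, 2, 4, 1).
Answer: det⊕(C) = 14; verdict: SINGULAR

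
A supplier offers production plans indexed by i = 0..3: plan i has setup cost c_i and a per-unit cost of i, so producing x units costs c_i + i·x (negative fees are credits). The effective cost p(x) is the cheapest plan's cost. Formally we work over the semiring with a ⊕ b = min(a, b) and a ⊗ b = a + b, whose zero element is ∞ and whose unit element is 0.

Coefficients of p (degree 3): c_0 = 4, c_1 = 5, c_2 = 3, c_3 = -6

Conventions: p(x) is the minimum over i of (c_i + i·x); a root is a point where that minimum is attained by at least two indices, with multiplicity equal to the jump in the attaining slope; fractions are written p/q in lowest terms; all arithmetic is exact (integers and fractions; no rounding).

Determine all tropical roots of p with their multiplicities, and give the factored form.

hull edge (i=0, c=4) to (i=3, c=-6): slope -10/3, span 3
Factored form: p(x) = -6 ⊗ (x ⊕ 10/3) ⊗ (x ⊕ 10/3) ⊗ (x ⊕ 10/3)
Answer: roots = 10/3 (mult 3)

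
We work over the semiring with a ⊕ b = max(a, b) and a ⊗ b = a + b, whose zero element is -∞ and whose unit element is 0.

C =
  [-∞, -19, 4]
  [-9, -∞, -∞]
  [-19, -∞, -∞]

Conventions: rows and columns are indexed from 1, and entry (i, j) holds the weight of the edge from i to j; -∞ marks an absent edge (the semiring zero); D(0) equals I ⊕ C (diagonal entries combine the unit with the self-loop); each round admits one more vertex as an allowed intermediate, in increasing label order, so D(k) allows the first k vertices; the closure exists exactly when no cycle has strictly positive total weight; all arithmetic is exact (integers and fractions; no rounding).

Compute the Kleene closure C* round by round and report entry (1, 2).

D(0):
  [0, -19, 4]
  [-9, 0, -∞]
  [-19, -∞, 0]
D(1):
  [0, -19, 4]
  [-9, 0, -5]
  [-19, -38, 0]
D(2):
  [0, -19, 4]
  [-9, 0, -5]
  [-19, -38, 0]
D(3):
  [0, -19, 4]
  [-9, 0, -5]
  [-19, -38, 0]
Answer: C*[1][2] = -19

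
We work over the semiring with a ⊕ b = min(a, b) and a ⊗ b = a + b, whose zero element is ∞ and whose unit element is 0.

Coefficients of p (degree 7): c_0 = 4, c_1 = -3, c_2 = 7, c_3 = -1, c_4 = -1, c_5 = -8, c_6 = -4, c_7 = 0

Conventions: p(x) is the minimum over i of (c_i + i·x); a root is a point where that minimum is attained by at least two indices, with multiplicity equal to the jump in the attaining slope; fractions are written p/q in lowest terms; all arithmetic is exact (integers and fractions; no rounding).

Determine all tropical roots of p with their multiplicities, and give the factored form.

hull edge (i=0, c=4) to (i=1, c=-3): slope -7, span 1
hull edge (i=1, c=-3) to (i=5, c=-8): slope -5/4, span 4
hull edge (i=5, c=-8) to (i=7, c=0): slope 4, span 2
Factored form: p(x) = 0 ⊗ (x ⊕ (-4)) ⊗ (x ⊕ (-4)) ⊗ (x ⊕ 5/4) ⊗ (x ⊕ 5/4) ⊗ (x ⊕ 5/4) ⊗ (x ⊕ 5/4) ⊗ (x ⊕ 7)
Answer: roots = -4 (mult 2), 5/4 (mult 4), 7 (mult 1)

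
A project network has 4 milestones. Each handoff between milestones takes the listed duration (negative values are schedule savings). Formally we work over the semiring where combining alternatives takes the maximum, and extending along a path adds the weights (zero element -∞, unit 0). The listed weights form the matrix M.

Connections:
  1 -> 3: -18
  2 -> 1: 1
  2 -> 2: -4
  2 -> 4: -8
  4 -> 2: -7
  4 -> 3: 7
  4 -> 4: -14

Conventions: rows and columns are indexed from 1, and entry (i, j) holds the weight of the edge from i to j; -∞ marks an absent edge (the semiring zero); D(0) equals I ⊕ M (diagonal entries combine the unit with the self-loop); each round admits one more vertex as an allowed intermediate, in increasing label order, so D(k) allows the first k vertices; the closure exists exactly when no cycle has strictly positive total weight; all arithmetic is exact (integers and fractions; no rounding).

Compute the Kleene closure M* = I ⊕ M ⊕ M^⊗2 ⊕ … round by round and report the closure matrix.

D(0):
  [0, -∞, -18, -∞]
  [1, 0, -∞, -8]
  [-∞, -∞, 0, -∞]
  [-∞, -7, 7, 0]
D(1):
  [0, -∞, -18, -∞]
  [1, 0, -17, -8]
  [-∞, -∞, 0, -∞]
  [-∞, -7, 7, 0]
D(2):
  [0, -∞, -18, -∞]
  [1, 0, -17, -8]
  [-∞, -∞, 0, -∞]
  [-6, -7, 7, 0]
D(3):
  [0, -∞, -18, -∞]
  [1, 0, -17, -8]
  [-∞, -∞, 0, -∞]
  [-6, -7, 7, 0]
D(4):
  [0, -∞, -18, -∞]
  [1, 0, -1, -8]
  [-∞, -∞, 0, -∞]
  [-6, -7, 7, 0]
Answer: M* = [[0, -∞, -18, -∞], [1, 0, -1, -8], [-∞, -∞, 0, -∞], [-6, -7, 7, 0]]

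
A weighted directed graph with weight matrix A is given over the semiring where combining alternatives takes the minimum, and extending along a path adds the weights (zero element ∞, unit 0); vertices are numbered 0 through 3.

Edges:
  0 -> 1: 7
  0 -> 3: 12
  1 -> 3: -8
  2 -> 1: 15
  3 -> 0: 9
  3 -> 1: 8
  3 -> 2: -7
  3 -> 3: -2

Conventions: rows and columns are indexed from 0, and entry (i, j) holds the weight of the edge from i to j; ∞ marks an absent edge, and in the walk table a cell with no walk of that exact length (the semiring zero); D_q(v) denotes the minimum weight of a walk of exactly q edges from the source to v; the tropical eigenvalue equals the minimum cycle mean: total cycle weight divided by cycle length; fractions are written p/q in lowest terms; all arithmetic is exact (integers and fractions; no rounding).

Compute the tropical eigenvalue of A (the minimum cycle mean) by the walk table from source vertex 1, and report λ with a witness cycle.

q=0: [∞, 0, ∞, ∞]
q=1: [∞, ∞, ∞, -8]
q=2: [1, 0, -15, -10]
q=3: [-1, -2, -17, -12]
q=4: [-3, -4, -19, -14]
Optimal cycle mean attained by: cycle 3->3, total (-2), length 1.
Answer: λ = -2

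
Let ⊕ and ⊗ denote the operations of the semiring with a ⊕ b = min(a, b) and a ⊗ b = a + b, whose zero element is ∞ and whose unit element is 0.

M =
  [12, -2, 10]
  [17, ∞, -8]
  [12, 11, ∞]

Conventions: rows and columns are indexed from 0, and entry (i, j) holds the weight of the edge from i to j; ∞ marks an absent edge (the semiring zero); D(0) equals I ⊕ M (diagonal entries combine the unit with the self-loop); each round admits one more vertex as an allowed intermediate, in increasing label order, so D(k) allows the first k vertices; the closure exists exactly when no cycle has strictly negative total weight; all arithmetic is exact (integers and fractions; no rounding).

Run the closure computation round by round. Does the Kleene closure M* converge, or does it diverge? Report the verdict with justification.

D(0):
  [0, -2, 10]
  [17, 0, -8]
  [12, 11, 0]
D(1):
  [0, -2, 10]
  [17, 0, -8]
  [12, 10, 0]
D(2):
  [0, -2, -10]
  [17, 0, -8]
  [12, 10, 0]
D(3):
  [0, -2, -10]
  [4, 0, -8]
  [12, 10, 0]
Key observation: every diagonal entry stays at the unit through all rounds, so no improving cycle exists.
Answer: CONVERGES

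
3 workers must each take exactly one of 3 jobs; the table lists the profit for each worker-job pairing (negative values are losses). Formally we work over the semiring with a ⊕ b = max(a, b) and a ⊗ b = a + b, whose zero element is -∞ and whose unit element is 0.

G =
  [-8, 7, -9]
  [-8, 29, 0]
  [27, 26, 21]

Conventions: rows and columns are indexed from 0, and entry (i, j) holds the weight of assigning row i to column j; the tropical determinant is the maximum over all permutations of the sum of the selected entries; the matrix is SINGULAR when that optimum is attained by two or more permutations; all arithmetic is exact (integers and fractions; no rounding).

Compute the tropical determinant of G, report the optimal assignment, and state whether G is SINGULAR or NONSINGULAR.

σ = (0, 1, 2): (-8) + 29 + 21 = 42
σ = (0, 2, 1): (-8) + 0 + 26 = 18
σ = (1, 0, 2): 7 + (-8) + 21 = 20
σ = (1, 2, 0): 7 + 0 + 27 = 34
σ = (2, 0, 1): (-9) + (-8) + 26 = 9
σ = (2, 1, 0): (-9) + 29 + 27 = 47
Optimal value attained by: σ = (2, 1, 0).
Answer: det⊕(G) = 47; verdict: NONSINGULAR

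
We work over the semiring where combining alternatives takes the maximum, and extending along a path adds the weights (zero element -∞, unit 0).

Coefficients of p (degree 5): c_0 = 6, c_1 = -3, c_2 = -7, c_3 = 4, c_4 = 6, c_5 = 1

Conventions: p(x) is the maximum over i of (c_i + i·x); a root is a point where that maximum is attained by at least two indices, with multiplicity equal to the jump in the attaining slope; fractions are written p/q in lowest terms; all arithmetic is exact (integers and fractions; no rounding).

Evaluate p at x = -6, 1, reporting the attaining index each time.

p(-6) = max(6+0·(-6)=6, -3+1·(-6)=-9, -7+2·(-6)=-19, 4+3·(-6)=-14, 6+4·(-6)=-18, 1+5·(-6)=-29) = 6 (attained by i=0)
p(1) = max(6+0·1=6, -3+1·1=-2, -7+2·1=-5, 4+3·1=7, 6+4·1=10, 1+5·1=6) = 10 (attained by i=4)
Answer: p(-6) = 6; p(1) = 10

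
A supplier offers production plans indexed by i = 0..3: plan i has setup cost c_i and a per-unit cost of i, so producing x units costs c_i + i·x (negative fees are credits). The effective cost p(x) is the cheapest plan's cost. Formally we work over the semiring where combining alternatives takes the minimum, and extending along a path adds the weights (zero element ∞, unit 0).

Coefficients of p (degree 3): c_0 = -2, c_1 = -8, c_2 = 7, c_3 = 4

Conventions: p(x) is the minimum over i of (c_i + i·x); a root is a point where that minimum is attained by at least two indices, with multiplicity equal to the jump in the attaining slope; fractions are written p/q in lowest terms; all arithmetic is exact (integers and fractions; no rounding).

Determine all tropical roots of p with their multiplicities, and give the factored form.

hull edge (i=0, c=-2) to (i=1, c=-8): slope -6, span 1
hull edge (i=1, c=-8) to (i=3, c=4): slope 6, span 2
Factored form: p(x) = 4 ⊗ (x ⊕ (-6)) ⊗ (x ⊕ (-6)) ⊗ (x ⊕ 6)
Answer: roots = -6 (mult 2), 6 (mult 1)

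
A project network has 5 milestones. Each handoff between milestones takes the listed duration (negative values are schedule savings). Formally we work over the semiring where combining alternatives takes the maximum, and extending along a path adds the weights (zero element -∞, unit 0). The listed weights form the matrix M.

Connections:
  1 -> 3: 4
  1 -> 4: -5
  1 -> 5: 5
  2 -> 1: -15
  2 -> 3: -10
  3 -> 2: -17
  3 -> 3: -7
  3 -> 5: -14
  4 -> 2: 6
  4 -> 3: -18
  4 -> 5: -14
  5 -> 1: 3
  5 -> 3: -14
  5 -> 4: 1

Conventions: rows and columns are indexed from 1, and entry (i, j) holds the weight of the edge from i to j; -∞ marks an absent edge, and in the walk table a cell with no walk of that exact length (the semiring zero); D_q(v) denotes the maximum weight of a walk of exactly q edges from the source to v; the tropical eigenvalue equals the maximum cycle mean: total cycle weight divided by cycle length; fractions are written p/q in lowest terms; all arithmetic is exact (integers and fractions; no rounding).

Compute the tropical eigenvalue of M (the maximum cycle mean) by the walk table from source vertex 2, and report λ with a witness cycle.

q=0: [-∞, 0, -∞, -∞, -∞]
q=1: [-15, -∞, -10, -∞, -∞]
q=2: [-∞, -27, -11, -20, -10]
q=3: [-7, -14, -18, -9, -25]
q=4: [-22, -3, -3, -12, -2]
q=5: [1, -6, -10, -1, -17]
Optimal cycle mean attained by: cycle 1->5->1, total 5 + 3, length 2.
Answer: λ = 4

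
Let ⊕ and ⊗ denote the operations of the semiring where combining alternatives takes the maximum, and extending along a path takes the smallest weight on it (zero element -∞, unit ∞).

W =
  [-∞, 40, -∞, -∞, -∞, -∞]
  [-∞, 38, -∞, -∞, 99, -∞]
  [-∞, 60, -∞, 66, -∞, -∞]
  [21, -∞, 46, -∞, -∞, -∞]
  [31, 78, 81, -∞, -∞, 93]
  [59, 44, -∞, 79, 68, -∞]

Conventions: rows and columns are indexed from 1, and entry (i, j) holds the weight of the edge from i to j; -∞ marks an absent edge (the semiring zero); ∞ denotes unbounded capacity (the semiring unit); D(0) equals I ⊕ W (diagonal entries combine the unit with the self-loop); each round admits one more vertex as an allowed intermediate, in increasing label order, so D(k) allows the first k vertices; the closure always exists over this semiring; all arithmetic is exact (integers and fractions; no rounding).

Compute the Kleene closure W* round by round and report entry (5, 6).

D(0):
  [∞, 40, -∞, -∞, -∞, -∞]
  [-∞, ∞, -∞, -∞, 99, -∞]
  [-∞, 60, ∞, 66, -∞, -∞]
  [21, -∞, 46, ∞, -∞, -∞]
  [31, 78, 81, -∞, ∞, 93]
  [59, 44, -∞, 79, 68, ∞]
D(1):
  [∞, 40, -∞, -∞, -∞, -∞]
  [-∞, ∞, -∞, -∞, 99, -∞]
  [-∞, 60, ∞, 66, -∞, -∞]
  [21, 21, 46, ∞, -∞, -∞]
  [31, 78, 81, -∞, ∞, 93]
  [59, 44, -∞, 79, 68, ∞]
D(2):
  [∞, 40, -∞, -∞, 40, -∞]
  [-∞, ∞, -∞, -∞, 99, -∞]
  [-∞, 60, ∞, 66, 60, -∞]
  [21, 21, 46, ∞, 21, -∞]
  [31, 78, 81, -∞, ∞, 93]
  [59, 44, -∞, 79, 68, ∞]
D(3):
  [∞, 40, -∞, -∞, 40, -∞]
  [-∞, ∞, -∞, -∞, 99, -∞]
  [-∞, 60, ∞, 66, 60, -∞]
  [21, 46, 46, ∞, 46, -∞]
  [31, 78, 81, 66, ∞, 93]
  [59, 44, -∞, 79, 68, ∞]
D(4):
  [∞, 40, -∞, -∞, 40, -∞]
  [-∞, ∞, -∞, -∞, 99, -∞]
  [21, 60, ∞, 66, 60, -∞]
  [21, 46, 46, ∞, 46, -∞]
  [31, 78, 81, 66, ∞, 93]
  [59, 46, 46, 79, 68, ∞]
D(5):
  [∞, 40, 40, 40, 40, 40]
  [31, ∞, 81, 66, 99, 93]
  [31, 60, ∞, 66, 60, 60]
  [31, 46, 46, ∞, 46, 46]
  [31, 78, 81, 66, ∞, 93]
  [59, 68, 68, 79, 68, ∞]
D(6):
  [∞, 40, 40, 40, 40, 40]
  [59, ∞, 81, 79, 99, 93]
  [59, 60, ∞, 66, 60, 60]
  [46, 46, 46, ∞, 46, 46]
  [59, 78, 81, 79, ∞, 93]
  [59, 68, 68, 79, 68, ∞]
Answer: W*[5][6] = 93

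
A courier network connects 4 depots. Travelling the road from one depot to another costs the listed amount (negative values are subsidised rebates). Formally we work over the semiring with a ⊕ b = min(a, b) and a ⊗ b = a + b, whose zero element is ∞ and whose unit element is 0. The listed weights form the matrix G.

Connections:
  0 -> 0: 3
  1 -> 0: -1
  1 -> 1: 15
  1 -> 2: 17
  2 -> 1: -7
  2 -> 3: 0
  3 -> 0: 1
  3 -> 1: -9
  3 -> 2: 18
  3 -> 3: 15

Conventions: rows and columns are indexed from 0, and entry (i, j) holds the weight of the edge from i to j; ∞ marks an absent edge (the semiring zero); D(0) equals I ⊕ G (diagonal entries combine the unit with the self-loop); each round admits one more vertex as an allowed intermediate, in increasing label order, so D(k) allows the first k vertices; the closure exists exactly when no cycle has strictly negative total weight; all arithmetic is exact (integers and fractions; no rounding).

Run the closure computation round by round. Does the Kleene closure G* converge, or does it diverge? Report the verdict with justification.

D(0):
  [0, ∞, ∞, ∞]
  [-1, 0, 17, ∞]
  [∞, -7, 0, 0]
  [1, -9, 18, 0]
D(1):
  [0, ∞, ∞, ∞]
  [-1, 0, 17, ∞]
  [∞, -7, 0, 0]
  [1, -9, 18, 0]
D(2):
  [0, ∞, ∞, ∞]
  [-1, 0, 17, ∞]
  [-8, -7, 0, 0]
  [-10, -9, 8, 0]
D(3):
  [0, ∞, ∞, ∞]
  [-1, 0, 17, 17]
  [-8, -7, 0, 0]
  [-10, -9, 8, 0]
D(4):
  [0, ∞, ∞, ∞]
  [-1, 0, 17, 17]
  [-10, -9, 0, 0]
  [-10, -9, 8, 0]
Key observation: every diagonal entry stays at the unit through all rounds, so no improving cycle exists.
Answer: CONVERGES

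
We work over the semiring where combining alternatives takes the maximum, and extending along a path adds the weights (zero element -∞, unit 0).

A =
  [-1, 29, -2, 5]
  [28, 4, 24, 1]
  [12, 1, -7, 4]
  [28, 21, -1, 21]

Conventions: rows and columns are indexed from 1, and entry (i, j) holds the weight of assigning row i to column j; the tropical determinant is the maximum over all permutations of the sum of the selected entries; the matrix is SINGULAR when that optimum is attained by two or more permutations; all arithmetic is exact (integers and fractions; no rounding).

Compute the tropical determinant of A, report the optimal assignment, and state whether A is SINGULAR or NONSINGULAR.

σ = (1, 2, 3, 4): (-1) + 4 + (-7) + 21 = 17
σ = (1, 2, 4, 3): (-1) + 4 + 4 + (-1) = 6
σ = (1, 3, 2, 4): (-1) + 24 + 1 + 21 = 45
σ = (1, 3, 4, 2): (-1) + 24 + 4 + 21 = 48
σ = (1, 4, 2, 3): (-1) + 1 + 1 + (-1) = 0
σ = (1, 4, 3, 2): (-1) + 1 + (-7) + 21 = 14
σ = (2, 1, 3, 4): 29 + 28 + (-7) + 21 = 71
σ = (2, 1, 4, 3): 29 + 28 + 4 + (-1) = 60
σ = (2, 3, 1, 4): 29 + 24 + 12 + 21 = 86
σ = (2, 3, 4, 1): 29 + 24 + 4 + 28 = 85
σ = (2, 4, 1, 3): 29 + 1 + 12 + (-1) = 41
σ = (2, 4, 3, 1): 29 + 1 + (-7) + 28 = 51
σ = (3, 1, 2, 4): (-2) + 28 + 1 + 21 = 48
σ = (3, 1, 4, 2): (-2) + 28 + 4 + 21 = 51
σ = (3, 2, 1, 4): (-2) + 4 + 12 + 21 = 35
σ = (3, 2, 4, 1): (-2) + 4 + 4 + 28 = 34
σ = (3, 4, 1, 2): (-2) + 1 + 12 + 21 = 32
σ = (3, 4, 2, 1): (-2) + 1 + 1 + 28 = 28
σ = (4, 1, 2, 3): 5 + 28 + 1 + (-1) = 33
σ = (4, 1, 3, 2): 5 + 28 + (-7) + 21 = 47
σ = (4, 2, 1, 3): 5 + 4 + 12 + (-1) = 20
σ = (4, 2, 3, 1): 5 + 4 + (-7) + 28 = 30
σ = (4, 3, 1, 2): 5 + 24 + 12 + 21 = 62
σ = (4, 3, 2, 1): 5 + 24 + 1 + 28 = 58
Optimal value attained by: σ = (2, 3, 1, 4).
Answer: det⊕(A) = 86; verdict: NONSINGULAR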